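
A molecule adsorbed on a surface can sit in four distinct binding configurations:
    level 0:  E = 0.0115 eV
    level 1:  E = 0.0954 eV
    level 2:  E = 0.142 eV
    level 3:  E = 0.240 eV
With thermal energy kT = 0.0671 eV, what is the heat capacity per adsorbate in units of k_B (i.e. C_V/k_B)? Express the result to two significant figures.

Eᵢ/kT = 0.1714, 1.422, 2.116, 3.577.
Z = Σ e^(−Eᵢ/kT) = e^(−0.1714) + e^(−1.422) + e^(−2.116) + e^(−3.577) = 0.8425 + 0.2412 + 0.1205 + 0.02796 = 1.232.
⟨E⟩ = 0.04588 eV, ⟨E²⟩ = 0.005152 eV².
C_V/k_B = (⟨E²⟩ − ⟨E⟩²)/(kT)² = (0.005152 − 0.002105)/0.004502 = 0.68.

0.68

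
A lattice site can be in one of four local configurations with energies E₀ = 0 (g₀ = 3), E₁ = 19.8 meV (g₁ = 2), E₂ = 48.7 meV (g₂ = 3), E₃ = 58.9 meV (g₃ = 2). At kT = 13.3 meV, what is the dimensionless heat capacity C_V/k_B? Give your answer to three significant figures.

0.615

Eᵢ/kT = 0, 1.4887, 3.6617, 4.4286.
Z = Σ gᵢe^(−Eᵢ/kT) = 3·e^(−0) + 2·e^(−1.4887) + 3·e^(−3.6617) + 2·e^(−4.4286) = 3.0000 + 0.45133 + 0.077066 + 0.023862 = 3.5523.
⟨E⟩ = 3.9678 meV, ⟨E²⟩ = 124.57 meV².
C_V/k_B = (⟨E²⟩ − ⟨E⟩²)/(kT)² = (124.57 − 15.743)/176.89 = 0.615.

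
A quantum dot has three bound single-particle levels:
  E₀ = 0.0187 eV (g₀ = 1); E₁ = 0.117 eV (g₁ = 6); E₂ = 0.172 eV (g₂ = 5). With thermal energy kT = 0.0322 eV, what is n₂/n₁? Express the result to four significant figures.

n₂/n₁ = (g₂/g₁) exp[−(E₂−E₁)/kT] = (5/6) × exp(−(0.055 eV)/(0.0322 eV)) = (5/6) × exp(-1.70807) = 0.1510.

0.1510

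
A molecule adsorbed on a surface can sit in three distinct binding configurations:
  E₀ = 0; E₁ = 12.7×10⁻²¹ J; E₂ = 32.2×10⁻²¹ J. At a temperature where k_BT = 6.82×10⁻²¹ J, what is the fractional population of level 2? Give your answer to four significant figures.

0.007647

Eᵢ/kT = 0, 1.86217, 4.72141.
Z = Σ e^(−Eᵢ/kT) = e^(−0) + e^(−1.86217) + e^(−4.72141) = 1.00000 + 0.155335 + 0.00890262 = 1.16424.
P₂ = e^(−E₂/kT) / Z = 0.00890262/1.16424 = 0.007647.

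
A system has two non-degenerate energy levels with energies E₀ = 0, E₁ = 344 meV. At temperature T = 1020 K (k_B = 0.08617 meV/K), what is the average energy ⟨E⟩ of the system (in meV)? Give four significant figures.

6.733 meV

k_BT = 0.08617 × 1020 K = 87.8934 meV.
Eᵢ/kT = 0, 3.91383.
Z = Σ e^(−Eᵢ/kT) = e^(−0) + e^(−3.91383) = 1.00000 + 0.0199639 = 1.01996.
⟨E⟩ = Σ Eᵢ e^(−Eᵢ/kT) / Z = (0·1.00000 + 344·0.0199639) / 1.01996 = 6.733 meV.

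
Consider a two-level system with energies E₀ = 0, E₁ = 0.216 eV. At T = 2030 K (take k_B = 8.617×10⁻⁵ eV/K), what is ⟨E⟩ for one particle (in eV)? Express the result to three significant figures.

0.0487 eV

k_BT = 8.617×10⁻⁵ × 2030 K = 0.17493 eV.
Eᵢ/kT = 0, 1.2348.
Z = Σ e^(−Eᵢ/kT) = e^(−0) + e^(−1.2348) = 1.0000 + 0.29089 = 1.2909.
⟨E⟩ = Σ Eᵢ e^(−Eᵢ/kT) / Z = (0·1.0000 + 0.216·0.29089) / 1.2909 = 0.0487 eV.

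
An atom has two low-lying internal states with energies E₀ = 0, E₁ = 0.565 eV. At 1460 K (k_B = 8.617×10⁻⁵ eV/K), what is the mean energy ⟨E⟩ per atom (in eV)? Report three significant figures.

k_BT = 8.617×10⁻⁵ × 1460 K = 0.12581 eV.
Eᵢ/kT = 0, 4.4909.
Z = Σ e^(−Eᵢ/kT) = e^(−0) + e^(−4.4909) = 1.0000 + 0.011211 = 1.0112.
⟨E⟩ = Σ Eᵢ e^(−Eᵢ/kT) / Z = (0·1.0000 + 0.565·0.011211) / 1.0112 = 0.00626 eV.

0.00626 eV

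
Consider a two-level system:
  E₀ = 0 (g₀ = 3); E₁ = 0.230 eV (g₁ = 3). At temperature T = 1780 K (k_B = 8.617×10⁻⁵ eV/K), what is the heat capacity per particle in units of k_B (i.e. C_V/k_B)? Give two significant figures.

0.34

k_BT = 8.617×10⁻⁵ × 1780 K = 0.1534 eV.
Eᵢ/kT = 0, 1.499.
Z = Σ gᵢe^(−Eᵢ/kT) = 3·e^(−0) + 3·e^(−1.499) = 3.000 + 0.6701 = 3.670.
⟨E⟩ = 0.04200 eV, ⟨E²⟩ = 0.009659 eV².
C_V/k_B = (⟨E²⟩ − ⟨E⟩²)/(kT)² = (0.009659 − 0.001764)/0.02353 = 0.34.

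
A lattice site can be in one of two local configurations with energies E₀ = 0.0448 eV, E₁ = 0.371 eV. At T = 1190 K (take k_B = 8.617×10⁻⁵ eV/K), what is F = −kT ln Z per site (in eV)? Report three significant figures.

k_BT = 8.617×10⁻⁵ × 1190 K = 0.10254 eV.
Eᵢ/kT = 0.43690, 3.6181.
Z = Σ e^(−Eᵢ/kT) = e^(−0.43690) + e^(−3.6181) = 0.64604 + 0.026834 = 0.67287.
F = −kT ln Z = −0.10254 × ln(0.67287) = −0.10254 × -0.39620 = 0.0406 eV.

0.0406 eV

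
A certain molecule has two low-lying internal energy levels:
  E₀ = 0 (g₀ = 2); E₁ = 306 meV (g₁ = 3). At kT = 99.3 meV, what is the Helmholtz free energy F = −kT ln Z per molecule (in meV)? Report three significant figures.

-75.4 meV

Eᵢ/kT = 0, 3.0816.
Z = Σ gᵢe^(−Eᵢ/kT) = 2·e^(−0) + 3·e^(−3.0816) = 2.0000 + 0.13766 = 2.1377.
F = −kT ln Z = −99.3 × ln(2.1377) = −99.3 × 0.75973 = -75.4 meV.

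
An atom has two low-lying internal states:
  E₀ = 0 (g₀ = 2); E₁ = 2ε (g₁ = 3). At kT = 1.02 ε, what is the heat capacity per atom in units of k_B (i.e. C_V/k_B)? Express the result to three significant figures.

0.553

Eᵢ/kT = 0, 1.9608.
Z = Σ gᵢe^(−Eᵢ/kT) = 2·e^(−0) + 3·e^(−1.9608) = 2.0000 + 0.42224 = 2.4222.
⟨E⟩ = 0.34864 ε, ⟨E²⟩ = 0.69728 ε².
C_V/k_B = (⟨E²⟩ − ⟨E⟩²)/(kT)² = (0.69728 − 0.12155)/1.0404 = 0.553.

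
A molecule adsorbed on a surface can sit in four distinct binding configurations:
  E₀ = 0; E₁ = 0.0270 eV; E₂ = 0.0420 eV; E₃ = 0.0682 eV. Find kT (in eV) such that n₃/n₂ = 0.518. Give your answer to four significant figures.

0.03983 eV

n₃/n₂ = exp[−(E₃−E₂)/kT] = 0.518.
⇒ (E₃−E₂)/kT = ln(1/0.518) = ln(1.93050) = 0.657779.
kT = 0.0262 eV / 0.657779 = 0.03983 eV.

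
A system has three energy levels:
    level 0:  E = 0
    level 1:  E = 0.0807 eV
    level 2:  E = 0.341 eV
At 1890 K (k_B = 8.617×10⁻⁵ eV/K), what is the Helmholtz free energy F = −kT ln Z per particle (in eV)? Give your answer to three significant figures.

k_BT = 8.617×10⁻⁵ × 1890 K = 0.16286 eV.
Eᵢ/kT = 0, 0.49552, 2.0938.
Z = Σ e^(−Eᵢ/kT) = e^(−0) + e^(−0.49552) + e^(−2.0938) = 1.0000 + 0.60925 + 0.12322 = 1.7325.
F = −kT ln Z = −0.16286 × ln(1.7325) = −0.16286 × 0.54957 = -0.0895 eV.

-0.0895 eV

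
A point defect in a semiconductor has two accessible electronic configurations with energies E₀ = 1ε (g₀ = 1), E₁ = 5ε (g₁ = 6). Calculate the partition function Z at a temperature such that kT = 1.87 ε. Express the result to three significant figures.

Eᵢ/kT = 0.53476, 2.6738.
Z = Σ gᵢe^(−Eᵢ/kT) = 1·e^(−0.53476) + 6·e^(−2.6738) = 0.58581 + 0.41394 = 0.99975.

Z = 1.00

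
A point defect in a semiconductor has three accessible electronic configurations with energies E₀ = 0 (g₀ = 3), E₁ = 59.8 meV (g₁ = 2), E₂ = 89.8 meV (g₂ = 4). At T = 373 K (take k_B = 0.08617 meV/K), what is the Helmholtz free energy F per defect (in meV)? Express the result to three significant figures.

k_BT = 0.08617 × 373 K = 32.141 meV.
Eᵢ/kT = 0, 1.8606, 2.7939.
Z = Σ gᵢe^(−Eᵢ/kT) = 3·e^(−0) + 2·e^(−1.8606) + 4·e^(−2.7939) = 3.0000 + 0.31116 + 0.24473 = 3.5559.
F = −kT ln Z = −32.141 × ln(3.5559) = −32.141 × 1.2686 = -40.8 meV.

-40.8 meV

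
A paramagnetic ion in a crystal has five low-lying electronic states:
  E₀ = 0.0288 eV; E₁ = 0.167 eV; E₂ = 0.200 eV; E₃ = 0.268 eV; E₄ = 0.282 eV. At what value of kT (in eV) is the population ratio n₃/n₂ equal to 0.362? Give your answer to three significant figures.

n₃/n₂ = exp[−(E₃−E₂)/kT] = 0.362.
⇒ (E₃−E₂)/kT = ln(1/0.362) = ln(2.7624) = 1.0161.
kT = 0.068 eV / 1.0161 = 0.0669 eV.

0.0669 eV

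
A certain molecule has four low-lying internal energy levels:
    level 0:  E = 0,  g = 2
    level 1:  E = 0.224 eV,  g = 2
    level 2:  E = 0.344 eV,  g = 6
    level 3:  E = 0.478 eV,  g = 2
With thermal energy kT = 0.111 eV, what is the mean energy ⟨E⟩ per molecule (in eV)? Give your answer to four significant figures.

Eᵢ/kT = 0, 2.01802, 3.09910, 4.30631.
Z = Σ gᵢe^(−Eᵢ/kT) = 2·e^(−0) + 2·e^(−2.01802) + 6·e^(−3.09910) + 2·e^(−4.30631) = 2.00000 + 0.265837 + 0.270539 + 0.0269664 = 2.56334.
⟨E⟩ = Σ Eᵢ gᵢe^(−Eᵢ/kT) / Z = (0·2.00000 + 0.224·0.265837 + 0.344·0.270539 + 0.478·0.0269664) / 2.56334 = 0.06457 eV.

0.06457 eV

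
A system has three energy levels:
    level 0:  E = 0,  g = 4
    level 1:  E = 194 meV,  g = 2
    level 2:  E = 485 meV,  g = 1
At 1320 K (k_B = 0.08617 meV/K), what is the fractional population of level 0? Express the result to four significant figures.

k_BT = 0.08617 × 1320 K = 113.744 meV.
Eᵢ/kT = 0, 1.70558, 4.26396.
Z = Σ gᵢe^(−Eᵢ/kT) = 4·e^(−0) + 2·e^(−1.70558) + 1·e^(−4.26396) = 4.00000 + 0.363334 + 0.0140665 = 4.37740.
P₀ = g₀ e^(−E₀/kT) / Z = 4.00000/4.37740 = 0.9138.

0.9138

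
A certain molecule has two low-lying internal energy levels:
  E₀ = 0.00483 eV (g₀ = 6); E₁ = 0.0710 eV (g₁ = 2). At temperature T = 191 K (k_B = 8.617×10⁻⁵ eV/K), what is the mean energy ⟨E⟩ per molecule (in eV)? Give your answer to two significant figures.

0.0052 eV

k_BT = 8.617×10⁻⁵ × 191 K = 0.01646 eV.
Eᵢ/kT = 0.2934, 4.313.
Z = Σ gᵢe^(−Eᵢ/kT) = 6·e^(−0.2934) + 2·e^(−4.313) = 4.474 + 0.02679 = 4.501.
⟨E⟩ = Σ Eᵢ gᵢe^(−Eᵢ/kT) / Z = (0.00483·4.474 + 0.0710·0.02679) / 4.501 = 0.0052 eV.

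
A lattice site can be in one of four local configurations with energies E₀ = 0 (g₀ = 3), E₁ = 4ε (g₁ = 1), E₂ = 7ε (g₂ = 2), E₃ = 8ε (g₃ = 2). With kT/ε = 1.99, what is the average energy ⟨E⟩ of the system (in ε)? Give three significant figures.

Eᵢ/kT = 0, 2.0101, 3.5176, 4.0201.
Z = Σ gᵢe^(−Eᵢ/kT) = 3·e^(−0) + 1·e^(−2.0101) + 2·e^(−3.5176) + 2·e^(−4.0201) = 3.0000 + 0.13398 + 0.059341 + 0.035902 = 3.2292.
⟨E⟩ = Σ Eᵢ gᵢe^(−Eᵢ/kT) / Z = (0·3.0000 + 4·0.13398 + 7·0.059341 + 8·0.035902) / 3.2292 = 0.384 ε.

0.384 ε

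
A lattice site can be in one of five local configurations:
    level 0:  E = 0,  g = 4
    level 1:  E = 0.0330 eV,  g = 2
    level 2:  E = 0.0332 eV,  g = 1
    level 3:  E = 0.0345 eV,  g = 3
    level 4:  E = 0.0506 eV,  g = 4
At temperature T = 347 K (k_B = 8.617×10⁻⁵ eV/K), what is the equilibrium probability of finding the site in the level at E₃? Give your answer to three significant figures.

k_BT = 8.617×10⁻⁵ × 347 K = 0.029901 eV.
Eᵢ/kT = 0, 1.1036, 1.1103, 1.1538, 1.6923.
Z = Σ gᵢe^(−Eᵢ/kT) = 4·e^(−0) + 2·e^(−1.1036) + 1·e^(−1.1103) + 3·e^(−1.1538) + 4·e^(−1.6923) = 4.0000 + 0.66335 + 0.32946 + 0.94631 + 0.73638 = 6.6755.
P₃ = g₃ e^(−E₃/kT) / Z = 0.94631/6.6755 = 0.142.

0.142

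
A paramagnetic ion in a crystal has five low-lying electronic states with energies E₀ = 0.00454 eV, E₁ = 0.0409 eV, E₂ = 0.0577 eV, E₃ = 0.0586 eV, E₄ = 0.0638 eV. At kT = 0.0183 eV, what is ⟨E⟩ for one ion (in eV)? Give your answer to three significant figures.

Eᵢ/kT = 0.24809, 2.2350, 3.1530, 3.2022, 3.4863.
Z = Σ e^(−Eᵢ/kT) = e^(−0.24809) + e^(−2.2350) + e^(−3.1530) + e^(−3.2022) + e^(−3.4863) = 0.78029 + 0.10699 + 0.042724 + 0.040673 + 0.030614 = 1.0013.
⟨E⟩ = Σ Eᵢ e^(−Eᵢ/kT) / Z = (0.00454·0.78029 + 0.0409·0.10699 + 0.0577·0.042724 + 0.0586·0.040673 + 0.0638·0.030614) / 1.0013 = 0.0147 eV.

0.0147 eV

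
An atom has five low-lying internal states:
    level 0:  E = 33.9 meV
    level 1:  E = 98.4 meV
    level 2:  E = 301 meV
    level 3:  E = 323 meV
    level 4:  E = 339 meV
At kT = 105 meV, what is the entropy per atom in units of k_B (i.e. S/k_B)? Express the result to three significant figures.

1.05

Eᵢ/kT = 0.32286, 0.93714, 2.8667, 3.0762, 3.2286.
Z = Σ e^(−Eᵢ/kT) = e^(−0.32286) + e^(−0.93714) + e^(−2.8667) + e^(−3.0762) + e^(−3.2286) = 0.72408 + 0.39175 + 0.056886 + 0.046134 + 0.039613 = 1.2585.
⟨E⟩ = Σ EᵢPᵢ = 86.251 meV.
S/k_B = ln Z + ⟨E⟩/kT = ln(1.2585) + 86.251/105 = 0.22992 + 0.82144 = 1.05.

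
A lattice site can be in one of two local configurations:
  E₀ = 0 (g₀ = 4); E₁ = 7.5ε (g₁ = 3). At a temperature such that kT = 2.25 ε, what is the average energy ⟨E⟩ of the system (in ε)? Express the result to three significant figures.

Eᵢ/kT = 0, 3.3333.
Z = Σ gᵢe^(−Eᵢ/kT) = 4·e^(−0) + 3·e^(−3.3333) = 4.0000 + 0.10703 = 4.1070.
⟨E⟩ = Σ Eᵢ gᵢe^(−Eᵢ/kT) / Z = (0·4.0000 + 7.5·0.10703) / 4.1070 = 0.195 ε.

0.195 ε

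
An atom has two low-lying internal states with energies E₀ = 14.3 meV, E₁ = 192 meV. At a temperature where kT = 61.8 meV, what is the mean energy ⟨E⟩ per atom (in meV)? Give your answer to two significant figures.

24 meV

Eᵢ/kT = 0.2314, 3.107.
Z = Σ e^(−Eᵢ/kT) = e^(−0.2314) + e^(−3.107) = 0.7934 + 0.04473 = 0.8381.
⟨E⟩ = Σ Eᵢ e^(−Eᵢ/kT) / Z = (14.3·0.7934 + 192·0.04473) / 0.8381 = 24 meV.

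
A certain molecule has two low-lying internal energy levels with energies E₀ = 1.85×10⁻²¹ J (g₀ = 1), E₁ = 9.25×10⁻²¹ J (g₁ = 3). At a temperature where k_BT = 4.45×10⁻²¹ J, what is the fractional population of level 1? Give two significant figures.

Eᵢ/kT = 0.4157, 2.079.
Z = Σ gᵢe^(−Eᵢ/kT) = 1·e^(−0.4157) + 3·e^(−2.079) = 0.6599 + 0.3752 = 1.035.
P₁ = g₁ e^(−E₁/kT) / Z = 0.3752/1.035 = 0.36.

0.36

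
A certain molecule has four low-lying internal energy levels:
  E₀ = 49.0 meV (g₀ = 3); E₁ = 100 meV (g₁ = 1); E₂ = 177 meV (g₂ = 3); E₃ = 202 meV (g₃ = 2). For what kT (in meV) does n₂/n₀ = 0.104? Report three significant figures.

56.6 meV

n₂/n₀ = (g₂/g₀) exp[−(E₂−E₀)/kT] = 0.104.
⇒ (E₂−E₀)/kT = ln((3/3)/0.104) = ln(9.6154) = 2.2634.
kT = 128.0 meV / 2.2634 = 56.6 meV.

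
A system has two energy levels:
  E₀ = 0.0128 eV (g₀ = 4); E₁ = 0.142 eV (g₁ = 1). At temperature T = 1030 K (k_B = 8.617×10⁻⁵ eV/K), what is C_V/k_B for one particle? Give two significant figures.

k_BT = 8.617×10⁻⁵ × 1030 K = 0.08876 eV.
Eᵢ/kT = 0.1442, 1.600.
Z = Σ gᵢe^(−Eᵢ/kT) = 4·e^(−0.1442) + 1·e^(−1.600) = 3.463 + 0.2019 = 3.665.
⟨E⟩ = 0.01992 eV, ⟨E²⟩ = 0.001266 eV².
C_V/k_B = (⟨E²⟩ − ⟨E⟩²)/(kT)² = (0.001266 − 0.0003968)/0.007878 = 0.11.

0.11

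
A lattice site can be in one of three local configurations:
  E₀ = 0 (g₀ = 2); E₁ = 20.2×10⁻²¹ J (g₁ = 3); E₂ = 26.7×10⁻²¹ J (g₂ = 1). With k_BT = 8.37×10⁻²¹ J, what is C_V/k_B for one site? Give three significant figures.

Eᵢ/kT = 0, 2.4134, 3.1900.
Z = Σ gᵢe^(−Eᵢ/kT) = 2·e^(−0) + 3·e^(−2.4134) + 1·e^(−3.1900) = 2.0000 + 0.26853 + 0.041172 = 2.3097.
⟨E⟩ = 2.8244, ⟨E²⟩ = 60.147.
C_V/k_B = (⟨E²⟩ − ⟨E⟩²)/(kT)² = (60.147 − 7.9772)/70.057 = 0.745.

0.745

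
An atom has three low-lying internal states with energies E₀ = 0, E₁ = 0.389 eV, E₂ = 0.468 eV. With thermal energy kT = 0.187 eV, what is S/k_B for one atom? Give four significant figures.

0.5730

Eᵢ/kT = 0, 2.08021, 2.50267.
Z = Σ e^(−Eᵢ/kT) = e^(−0) + e^(−2.08021) + e^(−2.50267) = 1.00000 + 0.124904 + 0.0818661 = 1.20677.
⟨E⟩ = Σ EᵢPᵢ = 0.0720112 eV.
S/k_B = ln Z + ⟨E⟩/kT = ln(1.20677) + 0.0720112/0.187 = 0.187947 + 0.385087 = 0.5730.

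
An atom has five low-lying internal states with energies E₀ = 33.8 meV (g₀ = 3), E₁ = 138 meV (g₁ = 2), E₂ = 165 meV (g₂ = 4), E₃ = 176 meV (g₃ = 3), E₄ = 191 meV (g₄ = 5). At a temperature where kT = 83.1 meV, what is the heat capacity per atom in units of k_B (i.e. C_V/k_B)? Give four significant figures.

0.6818

Eᵢ/kT = 0.406739, 1.66065, 1.98556, 2.11793, 2.29844.
Z = Σ gᵢe^(−Eᵢ/kT) = 3·e^(−0.406739) + 2·e^(−1.66065) + 4·e^(−1.98556) + 3·e^(−2.11793) + 5·e^(−2.29844) = 1.99745 + 0.380031 + 0.549215 + 0.360841 + 0.502077 = 3.78961.
⟨E⟩ = 97.6310 meV, ⟨E²⟩ = 14240.3 meV².
C_V/k_B = (⟨E²⟩ − ⟨E⟩²)/(kT)² = (14240.3 − 9531.81)/6905.61 = 0.6818.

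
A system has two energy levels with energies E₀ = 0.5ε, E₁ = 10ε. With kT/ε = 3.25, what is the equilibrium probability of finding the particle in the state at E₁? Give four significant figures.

0.05102

Eᵢ/kT = 0.153846, 3.07692.
Z = Σ e^(−Eᵢ/kT) = e^(−0.153846) + e^(−3.07692) = 0.857404 + 0.0461010 = 0.903505.
P₁ = e^(−E₁/kT) / Z = 0.0461010/0.903505 = 0.05102.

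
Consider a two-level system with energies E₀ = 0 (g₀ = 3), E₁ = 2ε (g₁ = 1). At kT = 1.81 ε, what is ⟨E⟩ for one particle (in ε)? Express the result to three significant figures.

Eᵢ/kT = 0, 1.1050.
Z = Σ gᵢe^(−Eᵢ/kT) = 3·e^(−0) + 1·e^(−1.1050) = 3.0000 + 0.33121 = 3.3312.
⟨E⟩ = Σ Eᵢ gᵢe^(−Eᵢ/kT) / Z = (0·3.0000 + 2·0.33121) / 3.3312 = 0.199 ε.

0.199 ε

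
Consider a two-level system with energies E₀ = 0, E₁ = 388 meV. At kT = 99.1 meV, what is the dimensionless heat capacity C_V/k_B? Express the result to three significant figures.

0.294

Eᵢ/kT = 0, 3.9152.
Z = Σ e^(−Eᵢ/kT) = e^(−0) + e^(−3.9152) = 1.0000 + 0.019937 = 1.0199.
⟨E⟩ = 7.5846 meV, ⟨E²⟩ = 2942.8 meV².
C_V/k_B = (⟨E²⟩ − ⟨E⟩²)/(kT)² = (2942.8 − 57.526)/9820.8 = 0.294.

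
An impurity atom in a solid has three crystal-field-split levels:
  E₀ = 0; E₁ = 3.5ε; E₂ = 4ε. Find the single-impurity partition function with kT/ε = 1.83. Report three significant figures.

Z = 1.26

Eᵢ/kT = 0, 1.9126, 2.1858.
Z = Σ e^(−Eᵢ/kT) = e^(−0) + e^(−1.9126) + e^(−2.1858) = 1.0000 + 0.14770 + 0.11239 = 1.2601.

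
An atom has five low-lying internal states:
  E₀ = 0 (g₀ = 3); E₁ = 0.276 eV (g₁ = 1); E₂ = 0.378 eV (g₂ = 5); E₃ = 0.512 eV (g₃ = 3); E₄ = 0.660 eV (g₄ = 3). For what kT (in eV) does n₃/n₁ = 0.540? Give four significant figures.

n₃/n₁ = (g₃/g₁) exp[−(E₃−E₁)/kT] = 0.540.
⇒ (E₃−E₁)/kT = ln((3/1)/0.540) = ln(5.55556) = 1.71480.
kT = 0.236 eV / 1.71480 = 0.1376 eV.

0.1376 eV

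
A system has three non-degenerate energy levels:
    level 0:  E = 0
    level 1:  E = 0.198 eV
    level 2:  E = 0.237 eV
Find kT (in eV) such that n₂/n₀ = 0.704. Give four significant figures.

n₂/n₀ = exp[−(E₂−E₀)/kT] = 0.704.
⇒ (E₂−E₀)/kT = ln(1/0.704) = ln(1.42045) = 0.350974.
kT = 0.237 eV / 0.350974 = 0.6753 eV.

0.6753 eV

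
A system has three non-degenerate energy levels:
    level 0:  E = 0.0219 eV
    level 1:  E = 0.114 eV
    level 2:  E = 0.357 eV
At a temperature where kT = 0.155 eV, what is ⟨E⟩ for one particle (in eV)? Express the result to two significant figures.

0.076 eV

Eᵢ/kT = 0.1413, 0.7355, 2.303.
Z = Σ e^(−Eᵢ/kT) = e^(−0.1413) + e^(−0.7355) + e^(−2.303) = 0.8682 + 0.4793 + 0.09996 = 1.447.
⟨E⟩ = Σ Eᵢ e^(−Eᵢ/kT) / Z = (0.0219·0.8682 + 0.114·0.4793 + 0.357·0.09996) / 1.447 = 0.076 eV.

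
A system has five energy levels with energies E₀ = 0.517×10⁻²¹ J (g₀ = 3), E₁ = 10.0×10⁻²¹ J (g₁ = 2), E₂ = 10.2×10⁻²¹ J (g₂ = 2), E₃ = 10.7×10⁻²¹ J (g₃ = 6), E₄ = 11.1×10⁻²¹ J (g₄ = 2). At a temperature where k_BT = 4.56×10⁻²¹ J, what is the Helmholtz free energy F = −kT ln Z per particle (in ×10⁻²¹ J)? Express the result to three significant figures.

Eᵢ/kT = 0.11338, 2.1930, 2.2368, 2.3465, 2.4342.
Z = Σ gᵢe^(−Eᵢ/kT) = 3·e^(−0.11338) + 2·e^(−2.1930) + 2·e^(−2.2368) + 6·e^(−2.3465) + 2·e^(−2.4342) = 2.6784 + 0.22316 + 0.21360 + 0.57422 + 0.17534 = 3.8647.
F = −kT ln Z = −4.56 × ln(3.8647) = −4.56 × 1.3519 = -6.16 ×10⁻²¹ J.

-6.16 ×10⁻²¹ J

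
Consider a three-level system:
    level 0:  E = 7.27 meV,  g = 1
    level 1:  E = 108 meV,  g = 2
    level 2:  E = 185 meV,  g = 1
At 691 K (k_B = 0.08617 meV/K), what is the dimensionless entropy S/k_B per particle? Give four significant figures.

k_BT = 0.08617 × 691 K = 59.5435 meV.
Eᵢ/kT = 0.122096, 1.81380, 3.10697.
Z = Σ gᵢe^(−Eᵢ/kT) = 1·e^(−0.122096) + 2·e^(−1.81380) + 1·e^(−3.10697) = 0.885063 + 0.326067 + 0.0447363 = 1.25587.
⟨E⟩ = Σ EᵢPᵢ = 39.7540 meV.
S/k_B = ln Z + ⟨E⟩/kT = ln(1.25587) + 39.7540/59.5435 = 0.227829 + 0.667646 = 0.8955.

0.8955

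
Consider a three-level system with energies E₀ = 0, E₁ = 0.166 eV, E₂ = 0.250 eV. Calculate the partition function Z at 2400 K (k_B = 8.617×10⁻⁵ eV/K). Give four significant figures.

Z = 1.747

k_BT = 8.617×10⁻⁵ × 2400 K = 0.206808 eV.
Eᵢ/kT = 0, 0.802677, 1.20885.
Z = Σ e^(−Eᵢ/kT) = e^(−0) + e^(−0.802677) + e^(−1.20885) = 1.00000 + 0.448128 + 0.298540 = 1.74667.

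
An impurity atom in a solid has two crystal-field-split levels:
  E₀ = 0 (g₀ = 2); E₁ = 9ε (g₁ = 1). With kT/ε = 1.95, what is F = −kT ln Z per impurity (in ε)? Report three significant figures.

-1.36 ε

Eᵢ/kT = 0, 4.6154.
Z = Σ gᵢe^(−Eᵢ/kT) = 2·e^(−0) + 1·e^(−4.6154) = 2.0000 + 0.0098982 = 2.0099.
F = −kT ln Z = −1.95 × ln(2.0099) = −1.95 × 0.69808 = -1.36 ε.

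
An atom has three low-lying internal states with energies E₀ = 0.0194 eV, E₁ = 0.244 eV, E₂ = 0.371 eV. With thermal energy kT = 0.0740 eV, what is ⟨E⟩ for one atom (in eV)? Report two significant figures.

Eᵢ/kT = 0.2622, 3.297, 5.014.
Z = Σ e^(−Eᵢ/kT) = e^(−0.2622) + e^(−3.297) + e^(−5.014) = 0.7694 + 0.03699 + 0.006644 = 0.8130.
⟨E⟩ = Σ Eᵢ e^(−Eᵢ/kT) / Z = (0.0194·0.7694 + 0.244·0.03699 + 0.371·0.006644) / 0.8130 = 0.032 eV.

0.032 eV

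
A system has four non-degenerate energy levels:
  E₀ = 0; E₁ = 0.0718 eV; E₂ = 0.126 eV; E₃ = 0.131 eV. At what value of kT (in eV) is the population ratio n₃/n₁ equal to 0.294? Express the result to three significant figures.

0.0484 eV

n₃/n₁ = exp[−(E₃−E₁)/kT] = 0.294.
⇒ (E₃−E₁)/kT = ln(1/0.294) = ln(3.4014) = 1.2242.
kT = 0.0592 eV / 1.2242 = 0.0484 eV.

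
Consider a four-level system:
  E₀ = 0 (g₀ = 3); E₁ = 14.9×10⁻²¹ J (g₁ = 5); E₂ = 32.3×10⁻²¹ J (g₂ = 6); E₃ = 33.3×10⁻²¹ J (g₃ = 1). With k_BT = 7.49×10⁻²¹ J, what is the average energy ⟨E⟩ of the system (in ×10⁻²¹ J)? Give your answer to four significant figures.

Eᵢ/kT = 0, 1.98932, 4.31242, 4.44593.
Z = Σ gᵢe^(−Eᵢ/kT) = 3·e^(−0) + 5·e^(−1.98932) + 6·e^(−4.31242) + 1·e^(−4.44593) = 3.00000 + 0.683942 + 0.0804065 + 0.0117262 = 3.77607.
⟨E⟩ = Σ Eᵢ gᵢe^(−Eᵢ/kT) / Z = (0·3.00000 + 14.9·0.683942 + 32.3·0.0804065 + 33.3·0.0117262) / 3.77607 = 3.490 ×10⁻²¹ J.

3.490 ×10⁻²¹ J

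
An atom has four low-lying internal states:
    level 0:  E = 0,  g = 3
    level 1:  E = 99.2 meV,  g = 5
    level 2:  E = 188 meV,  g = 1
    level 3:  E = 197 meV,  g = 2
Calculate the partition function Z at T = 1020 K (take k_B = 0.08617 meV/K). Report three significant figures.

Z = 4.95

k_BT = 0.08617 × 1020 K = 87.893 meV.
Eᵢ/kT = 0, 1.1286, 2.1390, 2.2414.
Z = Σ gᵢe^(−Eᵢ/kT) = 3·e^(−0) + 5·e^(−1.1286) + 1·e^(−2.1390) + 2·e^(−2.2414) = 3.0000 + 1.6174 + 0.11777 + 0.21262 = 4.9478.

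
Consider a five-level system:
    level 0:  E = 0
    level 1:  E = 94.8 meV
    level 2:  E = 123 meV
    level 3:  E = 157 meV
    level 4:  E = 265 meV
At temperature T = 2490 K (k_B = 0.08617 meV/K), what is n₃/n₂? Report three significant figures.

0.853

k_BT = 0.08617 × 2490 K = 214.56 meV.
n₃/n₂ = exp[−(E₃−E₂)/kT] = exp(−(34 meV)/(214.56 meV)) = exp(-0.15846) = 0.853.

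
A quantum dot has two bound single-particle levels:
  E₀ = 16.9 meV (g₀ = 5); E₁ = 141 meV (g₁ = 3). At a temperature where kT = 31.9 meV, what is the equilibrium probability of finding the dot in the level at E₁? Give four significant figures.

0.01212

Eᵢ/kT = 0.529781, 4.42006.
Z = Σ gᵢe^(−Eᵢ/kT) = 5·e^(−0.529781) + 3·e^(−4.42006) = 2.94367 + 0.0361005 = 2.97977.
P₁ = g₁ e^(−E₁/kT) / Z = 0.0361005/2.97977 = 0.01212.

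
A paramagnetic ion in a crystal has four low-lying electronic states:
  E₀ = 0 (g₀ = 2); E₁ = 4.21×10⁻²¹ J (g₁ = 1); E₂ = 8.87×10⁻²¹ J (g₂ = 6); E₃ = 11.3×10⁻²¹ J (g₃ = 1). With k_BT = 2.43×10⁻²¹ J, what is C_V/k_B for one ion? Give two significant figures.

Eᵢ/kT = 0, 1.733, 3.650, 4.650.
Z = Σ gᵢe^(−Eᵢ/kT) = 2·e^(−0) + 1·e^(−1.733) + 6·e^(−3.650) + 1·e^(−4.650) = 2.000 + 0.1768 + 0.1559 + 0.009562 = 2.342.
⟨E⟩ = 0.9544, ⟨E²⟩ = 7.097.
C_V/k_B = (⟨E²⟩ − ⟨E⟩²)/(kT)² = (7.097 − 0.9109)/5.905 = 1.0.

1.0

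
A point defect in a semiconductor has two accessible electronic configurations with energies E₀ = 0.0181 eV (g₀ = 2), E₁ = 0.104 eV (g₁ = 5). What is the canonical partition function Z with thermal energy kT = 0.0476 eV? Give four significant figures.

Z = 1.930

Eᵢ/kT = 0.380252, 2.18487.
Z = Σ gᵢe^(−Eᵢ/kT) = 2·e^(−0.380252) + 5·e^(−2.18487) = 1.36738 + 0.562462 = 1.92984.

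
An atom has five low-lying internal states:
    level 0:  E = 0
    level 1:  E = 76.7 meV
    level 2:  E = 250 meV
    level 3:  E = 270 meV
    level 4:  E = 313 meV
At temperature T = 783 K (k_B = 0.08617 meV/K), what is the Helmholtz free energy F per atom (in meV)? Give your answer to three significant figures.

-21.4 meV

k_BT = 0.08617 × 783 K = 67.471 meV.
Eᵢ/kT = 0, 1.1368, 3.7053, 4.0017, 4.6390.
Z = Σ e^(−Eᵢ/kT) = e^(−0) + e^(−1.1368) + e^(−3.7053) + e^(−4.0017) + e^(−4.6390) = 1.0000 + 0.32084 + 0.024593 + 0.018285 + 0.0096674 = 1.3734.
F = −kT ln Z = −67.471 × ln(1.3734) = −67.471 × 0.31729 = -21.4 meV.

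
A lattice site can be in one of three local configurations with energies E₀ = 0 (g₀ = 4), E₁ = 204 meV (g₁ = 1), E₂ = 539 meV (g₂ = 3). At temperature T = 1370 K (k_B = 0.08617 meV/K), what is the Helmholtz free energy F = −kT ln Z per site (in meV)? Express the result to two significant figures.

-170 meV

k_BT = 0.08617 × 1370 K = 118.1 meV.
Eᵢ/kT = 0, 1.727, 4.564.
Z = Σ gᵢe^(−Eᵢ/kT) = 4·e^(−0) + 1·e^(−1.727) + 3·e^(−4.564) = 4.000 + 0.1778 + 0.03126 = 4.209.
F = −kT ln Z = −118.1 × ln(4.209) = −118.1 × 1.437 = -170 meV.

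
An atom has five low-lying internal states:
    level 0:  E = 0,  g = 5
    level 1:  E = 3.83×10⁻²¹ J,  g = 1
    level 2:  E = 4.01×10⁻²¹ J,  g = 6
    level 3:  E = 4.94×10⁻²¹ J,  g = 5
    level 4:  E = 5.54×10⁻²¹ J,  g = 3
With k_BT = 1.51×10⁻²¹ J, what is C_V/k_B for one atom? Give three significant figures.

Eᵢ/kT = 0, 2.5364, 2.6556, 3.2715, 3.6689.
Z = Σ gᵢe^(−Eᵢ/kT) = 5·e^(−0) + 1·e^(−2.5364) + 6·e^(−2.6556) + 5·e^(−3.2715) + 3·e^(−3.6689) = 5.0000 + 0.079151 + 0.42154 + 0.18975 + 0.076514 = 5.7670.
⟨E⟩ = 0.58172, ⟨E²⟩ = 2.5869.
C_V/k_B = (⟨E²⟩ − ⟨E⟩²)/(kT)² = (2.5869 − 0.33840)/2.2801 = 0.986.

0.986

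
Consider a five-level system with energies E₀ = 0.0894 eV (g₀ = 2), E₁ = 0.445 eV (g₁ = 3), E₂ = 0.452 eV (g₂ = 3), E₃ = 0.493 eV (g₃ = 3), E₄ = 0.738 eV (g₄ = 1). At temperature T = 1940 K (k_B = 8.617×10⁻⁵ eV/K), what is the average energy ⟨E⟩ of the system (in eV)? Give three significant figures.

k_BT = 8.617×10⁻⁵ × 1940 K = 0.16717 eV.
Eᵢ/kT = 0.53478, 2.6620, 2.7038, 2.9491, 4.4147.
Z = Σ gᵢe^(−Eᵢ/kT) = 2·e^(−0.53478) + 3·e^(−2.6620) + 3·e^(−2.7038) + 3·e^(−2.9491) + 1·e^(−4.4147) = 1.1716 + 0.20943 + 0.20085 + 0.15716 + 0.012098 = 1.7511.
⟨E⟩ = Σ Eᵢ gᵢe^(−Eᵢ/kT) / Z = (0.0894·1.1716 + 0.445·0.20943 + 0.452·0.20085 + 0.493·0.15716 + 0.738·0.012098) / 1.7511 = 0.214 eV.

0.214 eV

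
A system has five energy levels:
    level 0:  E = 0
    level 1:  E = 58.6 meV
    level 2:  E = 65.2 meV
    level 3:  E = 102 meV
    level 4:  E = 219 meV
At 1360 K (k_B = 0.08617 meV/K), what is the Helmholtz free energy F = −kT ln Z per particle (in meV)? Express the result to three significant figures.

-119 meV

k_BT = 0.08617 × 1360 K = 117.19 meV.
Eᵢ/kT = 0, 0.50004, 0.55636, 0.87038, 1.8688.
Z = Σ e^(−Eᵢ/kT) = e^(−0) + e^(−0.50004) + e^(−0.55636) + e^(−0.87038) + e^(−1.8688) = 1.0000 + 0.60651 + 0.57329 + 0.41879 + 0.15431 = 2.7529.
F = −kT ln Z = −117.19 × ln(2.7529) = −117.19 × 1.0127 = -119 meV.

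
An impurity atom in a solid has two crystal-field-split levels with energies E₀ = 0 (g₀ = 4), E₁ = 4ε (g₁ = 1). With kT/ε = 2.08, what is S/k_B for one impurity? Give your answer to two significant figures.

1.5

Eᵢ/kT = 0, 1.923.
Z = Σ gᵢe^(−Eᵢ/kT) = 4·e^(−0) + 1·e^(−1.923) = 4.000 + 0.1462 = 4.146.
⟨E⟩ = Σ EᵢPᵢ = 0.1411 ε.
S/k_B = ln Z + ⟨E⟩/kT = ln(4.146) + 0.1411/2.08 = 1.422 + 0.06784 = 1.5.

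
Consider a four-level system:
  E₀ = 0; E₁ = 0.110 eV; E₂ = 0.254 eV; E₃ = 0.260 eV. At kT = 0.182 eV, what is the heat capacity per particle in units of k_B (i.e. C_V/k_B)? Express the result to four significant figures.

0.3251

Eᵢ/kT = 0, 0.604396, 1.39560, 1.42857.
Z = Σ e^(−Eᵢ/kT) = e^(−0) + e^(−0.604396) + e^(−1.39560) + e^(−1.42857) = 1.00000 + 0.546404 + 0.247684 + 0.239651 = 2.03374.
⟨E⟩ = 0.0911254 eV, ⟨E²⟩ = 0.0190740 eV².
C_V/k_B = (⟨E²⟩ − ⟨E⟩²)/(kT)² = (0.0190740 − 0.00830384)/0.0331240 = 0.3251.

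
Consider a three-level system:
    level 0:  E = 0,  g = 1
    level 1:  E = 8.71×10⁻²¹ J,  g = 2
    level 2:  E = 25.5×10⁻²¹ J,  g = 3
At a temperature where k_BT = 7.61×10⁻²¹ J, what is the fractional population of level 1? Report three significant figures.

Eᵢ/kT = 0, 1.1445, 3.3509.
Z = Σ gᵢe^(−Eᵢ/kT) = 1·e^(−0) + 2·e^(−1.1445) + 3·e^(−3.3509) = 1.0000 + 0.63677 + 0.10516 = 1.7419.
P₁ = g₁ e^(−E₁/kT) / Z = 0.63677/1.7419 = 0.366.

0.366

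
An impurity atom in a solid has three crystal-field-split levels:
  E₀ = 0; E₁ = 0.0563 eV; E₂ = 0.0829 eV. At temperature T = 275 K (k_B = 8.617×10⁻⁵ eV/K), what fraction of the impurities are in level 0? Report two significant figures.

k_BT = 8.617×10⁻⁵ × 275 K = 0.02370 eV.
Eᵢ/kT = 0, 2.376, 3.498.
Z = Σ e^(−Eᵢ/kT) = e^(−0) + e^(−2.376) + e^(−3.498) = 1.000 + 0.09292 + 0.03026 = 1.123.
P₀ = e^(−E₀/kT) / Z = 1.000/1.123 = 0.89.

0.89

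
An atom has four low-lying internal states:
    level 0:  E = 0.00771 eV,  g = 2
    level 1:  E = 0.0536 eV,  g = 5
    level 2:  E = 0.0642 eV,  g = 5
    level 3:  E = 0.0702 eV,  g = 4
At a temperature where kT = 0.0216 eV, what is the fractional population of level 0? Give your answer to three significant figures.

0.628

Eᵢ/kT = 0.35694, 2.4815, 2.9722, 3.2500.
Z = Σ gᵢe^(−Eᵢ/kT) = 2·e^(−0.35694) + 5·e^(−2.4815) + 5·e^(−2.9722) + 4·e^(−3.2500) = 1.3996 + 0.41809 + 0.25595 + 0.15510 = 2.2287.
P₀ = g₀ e^(−E₀/kT) / Z = 1.3996/2.2287 = 0.628.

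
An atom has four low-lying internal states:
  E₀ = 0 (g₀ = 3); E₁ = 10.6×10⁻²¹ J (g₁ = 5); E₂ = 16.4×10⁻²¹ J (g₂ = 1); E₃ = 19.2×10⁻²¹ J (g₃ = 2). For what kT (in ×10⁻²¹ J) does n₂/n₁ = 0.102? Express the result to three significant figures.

8.61 ×10⁻²¹ J

n₂/n₁ = (g₂/g₁) exp[−(E₂−E₁)/kT] = 0.102.
⇒ (E₂−E₁)/kT = ln((1/5)/0.102) = ln(1.9608) = 0.67335.
kT = 5.8 ×10⁻²¹ J / 0.67335 = 8.61 ×10⁻²¹ J.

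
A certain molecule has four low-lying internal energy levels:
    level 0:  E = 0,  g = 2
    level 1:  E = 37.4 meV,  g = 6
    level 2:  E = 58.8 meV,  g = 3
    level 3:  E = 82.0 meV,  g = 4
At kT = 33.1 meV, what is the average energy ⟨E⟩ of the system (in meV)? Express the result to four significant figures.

27.16 meV

Eᵢ/kT = 0, 1.12991, 1.77644, 2.47734.
Z = Σ gᵢe^(−Eᵢ/kT) = 2·e^(−0) + 6·e^(−1.12991) + 3·e^(−1.77644) + 4·e^(−2.47734) = 2.00000 + 1.93837 + 0.507719 + 0.335865 = 4.78195.
⟨E⟩ = Σ Eᵢ gᵢe^(−Eᵢ/kT) / Z = (0·2.00000 + 37.4·1.93837 + 58.8·0.507719 + 82.0·0.335865) / 4.78195 = 27.16 meV.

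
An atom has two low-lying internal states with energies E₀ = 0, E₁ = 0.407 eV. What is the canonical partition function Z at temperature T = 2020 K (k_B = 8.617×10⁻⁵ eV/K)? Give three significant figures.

k_BT = 8.617×10⁻⁵ × 2020 K = 0.17406 eV.
Eᵢ/kT = 0, 2.3383.
Z = Σ e^(−Eᵢ/kT) = e^(−0) + e^(−2.3383) = 1.0000 + 0.096492 = 1.0965.

Z = 1.10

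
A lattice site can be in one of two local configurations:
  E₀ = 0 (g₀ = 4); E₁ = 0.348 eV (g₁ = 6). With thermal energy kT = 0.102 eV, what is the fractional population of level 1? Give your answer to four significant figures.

Eᵢ/kT = 0, 3.41176.
Z = Σ gᵢe^(−Eᵢ/kT) = 4·e^(−0) + 6·e^(−3.41176) = 4.00000 + 0.197899 = 4.19790.
P₁ = g₁ e^(−E₁/kT) / Z = 0.197899/4.19790 = 0.04714.

0.04714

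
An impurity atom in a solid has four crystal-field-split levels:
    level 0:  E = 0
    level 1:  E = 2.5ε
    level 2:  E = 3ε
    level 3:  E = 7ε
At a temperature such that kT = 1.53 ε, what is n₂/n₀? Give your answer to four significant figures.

n₂/n₀ = exp[−(E₂−E₀)/kT] = exp(−(3ε)/(1.53ε)) = exp(-1.96078) = 0.1407.

0.1407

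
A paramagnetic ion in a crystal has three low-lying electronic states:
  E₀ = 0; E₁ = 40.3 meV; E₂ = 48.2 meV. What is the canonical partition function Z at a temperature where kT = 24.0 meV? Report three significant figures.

Z = 1.32

Eᵢ/kT = 0, 1.6792, 2.0083.
Z = Σ e^(−Eᵢ/kT) = e^(−0) + e^(−1.6792) + e^(−2.0083) = 1.0000 + 0.18652 + 0.13422 = 1.3207.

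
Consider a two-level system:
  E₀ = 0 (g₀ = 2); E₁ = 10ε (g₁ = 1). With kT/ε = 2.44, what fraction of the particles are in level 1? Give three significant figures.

0.00823

Eᵢ/kT = 0, 4.0984.
Z = Σ gᵢe^(−Eᵢ/kT) = 2·e^(−0) + 1·e^(−4.0984) = 2.0000 + 0.016599 = 2.0166.
P₁ = g₁ e^(−E₁/kT) / Z = 0.016599/2.0166 = 0.00823.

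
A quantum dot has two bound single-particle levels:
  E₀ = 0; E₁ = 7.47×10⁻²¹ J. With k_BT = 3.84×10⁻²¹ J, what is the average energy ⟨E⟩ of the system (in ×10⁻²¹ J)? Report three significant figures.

Eᵢ/kT = 0, 1.9453.
Z = Σ e^(−Eᵢ/kT) = e^(−0) + e^(−1.9453) = 1.0000 + 0.14294 = 1.1429.
⟨E⟩ = Σ Eᵢ e^(−Eᵢ/kT) / Z = (0·1.0000 + 7.47·0.14294) / 1.1429 = 0.934 ×10⁻²¹ J.

0.934 ×10⁻²¹ J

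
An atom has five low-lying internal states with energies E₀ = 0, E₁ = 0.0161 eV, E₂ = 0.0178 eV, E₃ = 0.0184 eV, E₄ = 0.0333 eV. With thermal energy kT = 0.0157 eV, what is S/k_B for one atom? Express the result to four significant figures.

1.387

Eᵢ/kT = 0, 1.02548, 1.13376, 1.17197, 2.12102.
Z = Σ e^(−Eᵢ/kT) = e^(−0) + e^(−1.02548) + e^(−1.13376) + e^(−1.17197) + e^(−2.12102) = 1.00000 + 0.358624 + 0.321821 + 0.309756 + 0.119909 = 2.11011.
⟨E⟩ = Σ EᵢPᵢ = 0.0100444 eV.
S/k_B = ln Z + ⟨E⟩/kT = ln(2.11011) + 0.0100444/0.0157 = 0.746740 + 0.639771 = 1.387.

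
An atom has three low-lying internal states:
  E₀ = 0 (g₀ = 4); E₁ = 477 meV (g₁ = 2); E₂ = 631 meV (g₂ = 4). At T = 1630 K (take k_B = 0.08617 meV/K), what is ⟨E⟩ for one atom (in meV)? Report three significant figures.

14.6 meV

k_BT = 0.08617 × 1630 K = 140.46 meV.
Eᵢ/kT = 0, 3.3960, 4.4924.
Z = Σ gᵢe^(−Eᵢ/kT) = 4·e^(−0) + 2·e^(−3.3960) + 4·e^(−4.4924) = 4.0000 + 0.067014 + 0.044775 = 4.1118.
⟨E⟩ = Σ Eᵢ gᵢe^(−Eᵢ/kT) / Z = (0·4.0000 + 477·0.067014 + 631·0.044775) / 4.1118 = 14.6 meV.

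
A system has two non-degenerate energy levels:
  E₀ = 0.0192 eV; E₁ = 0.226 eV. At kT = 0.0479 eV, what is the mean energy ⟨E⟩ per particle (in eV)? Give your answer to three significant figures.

Eᵢ/kT = 0.40084, 4.7182.
Z = Σ e^(−Eᵢ/kT) = e^(−0.40084) + e^(−4.7182) = 0.66976 + 0.0089312 = 0.67869.
⟨E⟩ = Σ Eᵢ e^(−Eᵢ/kT) / Z = (0.0192·0.66976 + 0.226·0.0089312) / 0.67869 = 0.0219 eV.

0.0219 eV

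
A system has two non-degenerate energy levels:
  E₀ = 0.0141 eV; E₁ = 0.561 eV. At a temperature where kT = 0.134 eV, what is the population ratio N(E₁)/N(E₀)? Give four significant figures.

0.01688

n₁/n₀ = exp[−(E₁−E₀)/kT] = exp(−(0.5469 eV)/(0.134 eV)) = exp(-4.08134) = 0.01688.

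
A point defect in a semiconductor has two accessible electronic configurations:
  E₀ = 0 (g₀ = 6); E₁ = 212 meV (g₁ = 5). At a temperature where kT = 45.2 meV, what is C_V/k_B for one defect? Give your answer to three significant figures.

0.166

Eᵢ/kT = 0, 4.6903.
Z = Σ gᵢe^(−Eᵢ/kT) = 6·e^(−0) + 5·e^(−4.6903) = 6.0000 + 0.045920 = 6.0459.
⟨E⟩ = 1.6102 meV, ⟨E²⟩ = 341.36 meV².
C_V/k_B = (⟨E²⟩ − ⟨E⟩²)/(kT)² = (341.36 − 2.5927)/2043.0 = 0.166.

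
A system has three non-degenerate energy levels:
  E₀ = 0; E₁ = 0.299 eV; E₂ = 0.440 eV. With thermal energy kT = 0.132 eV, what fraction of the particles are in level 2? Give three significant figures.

0.0313

Eᵢ/kT = 0, 2.2652, 3.3333.
Z = Σ e^(−Eᵢ/kT) = e^(−0) + e^(−2.2652) + e^(−3.3333) = 1.0000 + 0.10381 + 0.035675 = 1.1395.
P₂ = e^(−E₂/kT) / Z = 0.035675/1.1395 = 0.0313.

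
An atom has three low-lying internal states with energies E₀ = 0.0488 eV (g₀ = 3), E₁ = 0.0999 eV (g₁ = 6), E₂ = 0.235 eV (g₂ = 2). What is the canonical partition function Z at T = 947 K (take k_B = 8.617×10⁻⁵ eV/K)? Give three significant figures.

Z = 3.53

k_BT = 8.617×10⁻⁵ × 947 K = 0.081603 eV.
Eᵢ/kT = 0.59802, 1.2242, 2.8798.
Z = Σ gᵢe^(−Eᵢ/kT) = 3·e^(−0.59802) + 6·e^(−1.2242) + 2·e^(−2.8798) = 1.6497 + 1.7640 + 0.11229 = 3.5260.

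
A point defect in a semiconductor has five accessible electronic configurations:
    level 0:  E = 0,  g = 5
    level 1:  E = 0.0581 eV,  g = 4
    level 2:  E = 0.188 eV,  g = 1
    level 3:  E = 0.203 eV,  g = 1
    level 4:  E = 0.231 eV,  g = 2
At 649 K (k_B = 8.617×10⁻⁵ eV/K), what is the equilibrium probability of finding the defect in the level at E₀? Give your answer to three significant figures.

0.768

k_BT = 8.617×10⁻⁵ × 649 K = 0.055924 eV.
Eᵢ/kT = 0, 1.0389, 3.3617, 3.6299, 4.1306.
Z = Σ gᵢe^(−Eᵢ/kT) = 5·e^(−0) + 4·e^(−1.0389) + 1·e^(−3.3617) + 1·e^(−3.6299) + 2·e^(−4.1306) = 5.0000 + 1.4154 + 0.034676 + 0.026519 + 0.032146 = 6.5087.
P₀ = g₀ e^(−E₀/kT) / Z = 5.0000/6.5087 = 0.768.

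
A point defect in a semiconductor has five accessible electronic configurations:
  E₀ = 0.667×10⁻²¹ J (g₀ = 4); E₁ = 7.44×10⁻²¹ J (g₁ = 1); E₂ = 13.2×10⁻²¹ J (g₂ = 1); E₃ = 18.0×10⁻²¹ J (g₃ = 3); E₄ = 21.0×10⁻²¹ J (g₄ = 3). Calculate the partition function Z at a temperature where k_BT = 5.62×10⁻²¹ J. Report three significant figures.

Z = 4.11

Eᵢ/kT = 0.11868, 1.3238, 2.3488, 3.2028, 3.7367.
Z = Σ gᵢe^(−Eᵢ/kT) = 4·e^(−0.11868) + 1·e^(−1.3238) + 1·e^(−2.3488) + 3·e^(−3.2028) + 3·e^(−3.7367) = 3.5524 + 0.26612 + 0.095484 + 0.12194 + 0.071498 = 4.1074.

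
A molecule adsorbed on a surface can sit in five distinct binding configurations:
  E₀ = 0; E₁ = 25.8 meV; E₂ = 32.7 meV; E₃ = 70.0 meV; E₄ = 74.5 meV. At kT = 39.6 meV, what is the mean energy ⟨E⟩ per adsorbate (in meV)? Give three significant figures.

22.4 meV

Eᵢ/kT = 0, 0.65152, 0.82576, 1.7677, 1.8813.
Z = Σ e^(−Eᵢ/kT) = e^(−0) + e^(−0.65152) + e^(−0.82576) + e^(−1.7677) + e^(−1.8813) = 1.0000 + 0.52125 + 0.43790 + 0.17073 + 0.15239 = 2.2823.
⟨E⟩ = Σ Eᵢ e^(−Eᵢ/kT) / Z = (0·1.0000 + 25.8·0.52125 + 32.7·0.43790 + 70.0·0.17073 + 74.5·0.15239) / 2.2823 = 22.4 meV.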